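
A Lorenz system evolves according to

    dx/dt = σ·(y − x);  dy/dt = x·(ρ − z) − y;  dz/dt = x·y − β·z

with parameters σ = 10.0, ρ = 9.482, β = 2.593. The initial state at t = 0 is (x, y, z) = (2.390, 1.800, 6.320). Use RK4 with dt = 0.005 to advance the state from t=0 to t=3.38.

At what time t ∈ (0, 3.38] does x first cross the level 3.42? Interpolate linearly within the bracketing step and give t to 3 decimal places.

t=0.000: state=(2.390, 1.800, 6.320)
step 1 (dt=0.005): k1=(-5.900, 5.757, -12.086), k2=(-5.609, 5.768, -12.000), k3=(-5.616, 5.770, -11.999), k4=(-5.331, 5.781, -11.913); state += dt/6·(k1+2k2+2k3+k4)
t=0.005: state=(2.362, 1.829, 6.260)
t=0.010: state=(2.337, 1.858, 6.201)
t=0.015: state=(2.314, 1.887, 6.143)
continuing one RK4 step at a time; state shown every 40 steps (Δt=0.2):
t=0.200: state=(2.641, 3.234, 4.689)
t=0.300: state=(3.401, 4.320, 4.626)
next step: t=0.305: state=(3.447, 4.381, 4.640) — x has crossed 3.42
linear interpolation between t=0.300 (3.40084) and t=0.305 (3.44715) → t≈0.302

t = 0.302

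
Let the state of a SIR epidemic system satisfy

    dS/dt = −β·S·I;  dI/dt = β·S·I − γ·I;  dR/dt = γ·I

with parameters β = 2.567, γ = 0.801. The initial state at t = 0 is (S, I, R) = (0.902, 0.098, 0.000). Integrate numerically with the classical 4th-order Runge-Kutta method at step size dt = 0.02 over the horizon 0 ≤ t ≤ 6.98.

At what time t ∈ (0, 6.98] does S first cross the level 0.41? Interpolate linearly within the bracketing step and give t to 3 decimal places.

t = 1.352

t=0.000: state=(0.902, 0.098, 0.000)
step 1 (dt=0.02): k1=(-0.227, 0.148, 0.078), k2=(-0.230, 0.150, 0.080), k3=(-0.230, 0.150, 0.080), k4=(-0.233, 0.152, 0.081); state += dt/6·(k1+2k2+2k3+k4)
t=0.020: state=(0.897, 0.101, 0.002)
t=0.040: state=(0.893, 0.104, 0.003)
t=0.060: state=(0.888, 0.107, 0.005)
continuing one RK4 step at a time; state shown every 25 steps (Δt=0.5):
t=0.500: state=(0.752, 0.191, 0.057)
t=1.000: state=(0.549, 0.296, 0.155)
t=1.340: state=(0.414, 0.343, 0.243)
next step: t=1.360: state=(0.407, 0.345, 0.248) — S has crossed 0.41
linear interpolation between t=1.340 (0.41445) and t=1.360 (0.40720) → t≈1.352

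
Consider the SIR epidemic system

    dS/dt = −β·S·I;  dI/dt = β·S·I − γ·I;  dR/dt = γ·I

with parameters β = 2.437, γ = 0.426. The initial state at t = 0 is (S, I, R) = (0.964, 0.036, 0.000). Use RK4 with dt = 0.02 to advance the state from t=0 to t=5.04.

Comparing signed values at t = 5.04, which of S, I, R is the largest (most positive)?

t=0.000: state=(0.964, 0.036, 0.000)
step 1 (dt=0.02): k1=(-0.085, 0.069, 0.015), k2=(-0.086, 0.070, 0.016), k3=(-0.086, 0.071, 0.016), k4=(-0.088, 0.072, 0.016); state += dt/6·(k1+2k2+2k3+k4)
t=0.020: state=(0.962, 0.037, 0.000)
t=0.040: state=(0.960, 0.039, 0.001)
t=0.060: state=(0.959, 0.040, 0.001)
continuing one RK4 step at a time; state shown every 10 steps (Δt=0.2):
t=0.200: state=(0.944, 0.053, 0.004)
t=0.400: state=(0.915, 0.076, 0.009)
t=0.600: state=(0.875, 0.108, 0.017)
t=0.800: state=(0.822, 0.150, 0.028)
t=1.000: state=(0.755, 0.203, 0.043)
t=1.200: state=(0.674, 0.264, 0.063)
t=1.400: state=(0.583, 0.329, 0.088)
t=1.600: state=(0.489, 0.392, 0.119)
t=1.800: state=(0.398, 0.447, 0.155)
t=2.000: state=(0.317, 0.489, 0.194)
t=2.200: state=(0.248, 0.515, 0.237)
t=2.400: state=(0.192, 0.526, 0.282)
t=2.600: state=(0.149, 0.525, 0.327)
t=2.800: state=(0.116, 0.514, 0.371)
t=3.000: state=(0.090, 0.496, 0.414)
t=3.200: state=(0.071, 0.473, 0.455)
t=3.400: state=(0.057, 0.449, 0.495)
t=3.600: state=(0.046, 0.422, 0.532)
t=3.800: state=(0.038, 0.396, 0.566)
t=4.000: state=(0.031, 0.370, 0.599)
t=4.200: state=(0.026, 0.344, 0.629)
t=4.400: state=(0.022, 0.320, 0.658)
t=4.600: state=(0.019, 0.297, 0.684)
t=4.800: state=(0.017, 0.275, 0.708)
t=5.000: state=(0.015, 0.254, 0.731)
t=5.040: state=(0.014, 0.250, 0.735)
compare at T: S=0.014, I=0.250, R=0.735

largest component: R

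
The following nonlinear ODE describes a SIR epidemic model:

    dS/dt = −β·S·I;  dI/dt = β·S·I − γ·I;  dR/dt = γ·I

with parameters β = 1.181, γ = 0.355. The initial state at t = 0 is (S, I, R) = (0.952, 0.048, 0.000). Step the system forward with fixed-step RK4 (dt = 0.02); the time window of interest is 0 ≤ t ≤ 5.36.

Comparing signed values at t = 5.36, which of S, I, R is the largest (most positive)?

t=0.000: state=(0.952, 0.048, 0.000)
step 1 (dt=0.02): k1=(-0.054, 0.037, 0.017), k2=(-0.054, 0.037, 0.017), k3=(-0.054, 0.037, 0.017), k4=(-0.055, 0.037, 0.017); state += dt/6·(k1+2k2+2k3+k4)
t=0.020: state=(0.951, 0.049, 0.000)
t=0.040: state=(0.950, 0.049, 0.001)
t=0.060: state=(0.949, 0.050, 0.001)
continuing one RK4 step at a time; state shown every 10 steps (Δt=0.2):
t=0.200: state=(0.940, 0.056, 0.004)
t=0.400: state=(0.927, 0.065, 0.008)
t=0.600: state=(0.912, 0.075, 0.013)
t=0.800: state=(0.895, 0.087, 0.019)
t=1.000: state=(0.875, 0.099, 0.025)
t=1.200: state=(0.854, 0.114, 0.033)
t=1.400: state=(0.829, 0.129, 0.041)
t=1.600: state=(0.803, 0.146, 0.051)
t=1.800: state=(0.774, 0.164, 0.062)
t=2.000: state=(0.743, 0.182, 0.074)
t=2.200: state=(0.710, 0.202, 0.088)
t=2.400: state=(0.676, 0.221, 0.103)
t=2.600: state=(0.640, 0.241, 0.120)
t=2.800: state=(0.603, 0.260, 0.137)
t=3.000: state=(0.566, 0.278, 0.156)
t=3.200: state=(0.529, 0.294, 0.177)
t=3.400: state=(0.492, 0.309, 0.198)
t=3.600: state=(0.457, 0.322, 0.221)
t=3.800: state=(0.423, 0.333, 0.244)
t=4.000: state=(0.391, 0.342, 0.268)
t=4.200: state=(0.360, 0.348, 0.292)
t=4.400: state=(0.331, 0.351, 0.317)
t=4.600: state=(0.305, 0.353, 0.342)
t=4.800: state=(0.281, 0.352, 0.367)
t=5.000: state=(0.258, 0.350, 0.392)
t=5.200: state=(0.238, 0.345, 0.417)
t=5.360: state=(0.223, 0.341, 0.436)
compare at T: S=0.223, I=0.341, R=0.436

largest component: R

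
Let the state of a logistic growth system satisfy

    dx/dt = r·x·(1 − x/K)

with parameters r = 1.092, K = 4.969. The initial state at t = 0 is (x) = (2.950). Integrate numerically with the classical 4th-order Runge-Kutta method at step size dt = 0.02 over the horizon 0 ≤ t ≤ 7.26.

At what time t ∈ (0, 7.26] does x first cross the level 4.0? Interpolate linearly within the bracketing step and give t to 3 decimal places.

t=0.000: state=(2.950)
step 1 (dt=0.02): k1=(1.309), k2=(1.306), k3=(1.306), k4=(1.303); state += dt/6·(k1+2k2+2k3+k4)
t=0.020: state=(2.976)
t=0.040: state=(3.002)
t=0.060: state=(3.028)
continuing one RK4 step at a time; state shown every 25 steps (Δt=0.5):
t=0.500: state=(3.558)
t=0.940: state=(3.991)
next step: t=0.960: state=(4.008) — x has crossed 4.0
linear interpolation between t=0.940 (3.99052) and t=0.960 (4.00757) → t≈0.951

t = 0.951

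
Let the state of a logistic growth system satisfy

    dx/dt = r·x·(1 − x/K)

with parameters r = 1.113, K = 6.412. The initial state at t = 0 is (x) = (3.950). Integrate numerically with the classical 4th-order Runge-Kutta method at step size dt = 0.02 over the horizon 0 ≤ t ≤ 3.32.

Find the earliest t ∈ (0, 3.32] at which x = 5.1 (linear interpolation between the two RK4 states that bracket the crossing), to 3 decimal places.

t=0.000: state=(3.950)
step 1 (dt=0.02): k1=(1.688), k2=(1.684), k3=(1.684), k4=(1.679); state += dt/6·(k1+2k2+2k3+k4)
t=0.020: state=(3.984)
t=0.040: state=(4.017)
t=0.060: state=(4.050)
continuing one RK4 step at a time; state shown every 10 steps (Δt=0.2):
t=0.200: state=(4.278)
t=0.400: state=(4.582)
t=0.600: state=(4.859)
t=0.780: state=(5.082)
next step: t=0.800: state=(5.106) — x has crossed 5.1
linear interpolation between t=0.780 (5.08237) and t=0.800 (5.10568) → t≈0.795

t = 0.795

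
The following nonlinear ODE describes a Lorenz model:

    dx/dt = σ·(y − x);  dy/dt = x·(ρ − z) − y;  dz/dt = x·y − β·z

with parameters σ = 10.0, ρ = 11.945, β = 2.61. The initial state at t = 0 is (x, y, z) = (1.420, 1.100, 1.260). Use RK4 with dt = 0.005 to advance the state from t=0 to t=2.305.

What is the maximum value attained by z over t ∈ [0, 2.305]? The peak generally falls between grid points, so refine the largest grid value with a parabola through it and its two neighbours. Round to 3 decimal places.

t=0.000: state=(1.420, 1.100, 1.260)
step 1 (dt=0.005): k1=(-3.200, 14.073, -1.727), k2=(-2.768, 13.958, -1.674), k3=(-2.782, 13.970, -1.674), k4=(-2.362, 13.866, -1.622); state += dt/6·(k1+2k2+2k3+k4)
t=0.005: state=(1.406, 1.170, 1.252)
t=0.010: state=(1.396, 1.239, 1.244)
t=0.015: state=(1.390, 1.307, 1.236)
continuing one RK4 step at a time; state shown every 20 steps (Δt=0.1):
t=0.100: state=(1.726, 2.513, 1.213)
t=0.200: state=(2.922, 4.548, 1.653)
t=0.300: state=(5.038, 7.646, 3.432)
t=0.400: state=(7.919, 10.776, 8.106)
t=0.500: state=(9.732, 9.936, 14.909)
t=0.600: state=(8.023, 4.823, 17.457)
t=0.700: state=(4.638, 1.598, 15.096)
t=0.800: state=(2.384, 0.900, 11.964)
t=0.900: state=(1.476, 1.032, 9.366)
t=1.000: state=(1.322, 1.402, 7.358)
t=1.100: state=(1.577, 2.000, 5.881)
t=1.200: state=(2.179, 2.976, 4.939)
t=1.300: state=(3.217, 4.521, 4.695)
t=1.400: state=(4.815, 6.696, 5.619)
t=1.500: state=(6.834, 8.830, 8.422)
t=1.600: state=(8.301, 8.945, 12.701)
t=1.700: state=(7.801, 6.234, 15.356)
t=1.800: state=(5.729, 3.503, 14.665)
t=1.900: state=(3.841, 2.401, 12.466)
t=2.000: state=(2.877, 2.350, 10.268)
t=2.100: state=(2.690, 2.802, 8.522)
t=2.200: state=(3.047, 3.634, 7.366)
t=2.300: state=(3.852, 4.871, 6.964)
t=2.305: state=(3.904, 4.943, 6.968)
largest grid value and its neighbours: z(0.585)=17.49763, z(0.590)=17.49869, z(0.595)=17.48507
parabola through these three points peaks at t≈0.588 with z≈17.50003

max z = 17.500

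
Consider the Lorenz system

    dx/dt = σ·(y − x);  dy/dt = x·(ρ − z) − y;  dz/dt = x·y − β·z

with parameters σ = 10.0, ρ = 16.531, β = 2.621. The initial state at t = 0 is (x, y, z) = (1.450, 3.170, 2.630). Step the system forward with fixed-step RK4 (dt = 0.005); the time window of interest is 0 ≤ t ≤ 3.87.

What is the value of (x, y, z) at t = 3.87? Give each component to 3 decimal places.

(x, y, z) = (-2.242, -1.167, 14.305)

t=0.000: state=(1.450, 3.170, 2.630)
step 1 (dt=0.005): k1=(17.200, 16.986, -2.297), k2=(17.195, 17.550, -2.082), k3=(17.209, 17.548, -2.081), k4=(17.217, 18.111, -1.862); state += dt/6·(k1+2k2+2k3+k4)
t=0.005: state=(1.536, 3.258, 2.620)
t=0.010: state=(1.622, 3.351, 2.611)
t=0.015: state=(1.709, 3.450, 2.606)
continuing one RK4 step at a time; state shown every 40 steps (Δt=0.2):
t=0.200: state=(6.904, 11.252, 6.313)
t=0.400: state=(11.410, 7.575, 25.087)
t=0.600: state=(1.825, -0.780, 16.810)
t=0.800: state=(-0.274, -0.590, 9.914)
t=1.000: state=(-0.941, -1.456, 5.965)
t=1.200: state=(-3.109, -5.072, 4.520)
t=1.400: state=(-9.725, -13.570, 13.043)
t=1.600: state=(-7.831, -2.733, 22.907)
t=1.800: state=(-1.373, -0.246, 14.028)
t=2.000: state=(-0.836, -1.070, 8.390)
t=2.200: state=(-2.127, -3.340, 5.449)
t=2.400: state=(-6.835, -10.501, 8.137)
t=2.600: state=(-10.729, -8.083, 23.196)
t=2.800: state=(-2.942, -0.508, 16.913)
t=3.000: state=(-1.179, -1.248, 10.197)
t=3.200: state=(-2.349, -3.534, 6.651)
t=3.400: state=(-6.805, -10.170, 8.927)
t=3.600: state=(-10.391, -8.184, 22.377)
t=3.800: state=(-3.407, -1.081, 16.958)
t=3.870: state=(-2.242, -1.167, 14.305)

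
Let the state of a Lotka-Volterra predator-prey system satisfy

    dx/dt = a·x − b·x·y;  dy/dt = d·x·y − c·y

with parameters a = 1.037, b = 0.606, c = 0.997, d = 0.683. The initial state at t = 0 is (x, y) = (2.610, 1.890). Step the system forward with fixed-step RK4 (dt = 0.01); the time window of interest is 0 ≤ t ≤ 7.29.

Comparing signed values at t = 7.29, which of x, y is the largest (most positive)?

t=0.000: state=(2.610, 1.890)
step 1 (dt=0.01): k1=(-0.283, 1.485), k2=(-0.294, 1.489), k3=(-0.294, 1.489), k4=(-0.306, 1.493); state += dt/6·(k1+2k2+2k3+k4)
t=0.010: state=(2.607, 1.905)
t=0.020: state=(2.604, 1.920)
t=0.030: state=(2.600, 1.935)
continuing one RK4 step at a time; state shown every 25 steps (Δt=0.25):
t=0.250: state=(2.468, 2.277)
t=0.500: state=(2.201, 2.647)
t=0.750: state=(1.867, 2.921)
t=1.000: state=(1.537, 3.043)
t=1.250: state=(1.257, 3.008)
t=1.500: state=(1.044, 2.851)
t=1.750: state=(0.893, 2.619)
t=2.000: state=(0.794, 2.356)
t=2.250: state=(0.735, 2.092)
t=2.500: state=(0.707, 1.843)
t=2.750: state=(0.705, 1.620)
t=3.000: state=(0.726, 1.426)
t=3.250: state=(0.768, 1.262)
t=3.500: state=(0.830, 1.127)
t=3.750: state=(0.915, 1.019)
t=4.000: state=(1.023, 0.937)
t=4.250: state=(1.155, 0.879)
t=4.500: state=(1.314, 0.846)
t=4.750: state=(1.500, 0.838)
t=5.000: state=(1.710, 0.859)
t=5.250: state=(1.939, 0.914)
t=5.500: state=(2.173, 1.012)
t=5.750: state=(2.390, 1.164)
t=6.000: state=(2.555, 1.386)
t=6.250: state=(2.627, 1.684)
t=6.500: state=(2.568, 2.049)
t=6.750: state=(2.368, 2.438)
t=7.000: state=(2.065, 2.778)
t=7.250: state=(1.725, 2.992)
t=7.290: state=(1.672, 3.012)
compare at T: x=1.672, y=3.012

largest component: y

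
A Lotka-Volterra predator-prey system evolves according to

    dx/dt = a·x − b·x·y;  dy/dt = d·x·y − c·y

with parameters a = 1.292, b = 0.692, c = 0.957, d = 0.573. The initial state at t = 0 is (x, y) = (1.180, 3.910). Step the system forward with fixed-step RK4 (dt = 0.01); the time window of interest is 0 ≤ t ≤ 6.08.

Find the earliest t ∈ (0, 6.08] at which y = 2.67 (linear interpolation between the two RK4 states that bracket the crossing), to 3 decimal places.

t = 0.751

t=0.000: state=(1.180, 3.910)
step 1 (dt=0.01): k1=(-1.668, -1.098), k2=(-1.652, -1.115), k3=(-1.652, -1.115), k4=(-1.636, -1.132); state += dt/6·(k1+2k2+2k3+k4)
t=0.010: state=(1.163, 3.899)
t=0.020: state=(1.147, 3.887)
t=0.030: state=(1.131, 3.876)
continuing one RK4 step at a time; state shown every 20 steps (Δt=0.2):
t=0.200: state=(0.905, 3.635)
t=0.400: state=(0.726, 3.293)
t=0.600: state=(0.611, 2.934)
t=0.750: state=(0.554, 2.672)
next step: t=0.760: state=(0.551, 2.655) — y has crossed 2.67
linear interpolation between t=0.750 (2.67215) and t=0.760 (2.65509) → t≈0.751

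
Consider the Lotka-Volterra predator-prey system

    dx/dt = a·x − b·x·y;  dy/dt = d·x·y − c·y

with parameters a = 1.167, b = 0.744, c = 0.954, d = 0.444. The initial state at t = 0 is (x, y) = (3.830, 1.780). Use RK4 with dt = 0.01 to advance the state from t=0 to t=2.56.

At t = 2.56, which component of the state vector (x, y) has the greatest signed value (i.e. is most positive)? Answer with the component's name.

largest component: y

t=0.000: state=(3.830, 1.780)
step 1 (dt=0.01): k1=(-0.603, 1.329), k2=(-0.621, 1.331), k3=(-0.621, 1.331), k4=(-0.639, 1.334); state += dt/6·(k1+2k2+2k3+k4)
t=0.010: state=(3.824, 1.793)
t=0.020: state=(3.817, 1.807)
t=0.030: state=(3.810, 1.820)
continuing one RK4 step at a time; state shown every 10 steps (Δt=0.1):
t=0.100: state=(3.751, 1.915)
t=0.200: state=(3.637, 2.051)
t=0.300: state=(3.492, 2.185)
t=0.400: state=(3.320, 2.310)
t=0.500: state=(3.128, 2.423)
t=0.600: state=(2.924, 2.520)
t=0.700: state=(2.717, 2.596)
t=0.800: state=(2.511, 2.650)
t=0.900: state=(2.314, 2.681)
t=1.000: state=(2.129, 2.690)
t=1.100: state=(1.960, 2.677)
t=1.200: state=(1.806, 2.646)
t=1.300: state=(1.670, 2.598)
t=1.400: state=(1.550, 2.536)
t=1.500: state=(1.447, 2.464)
t=1.600: state=(1.357, 2.383)
t=1.700: state=(1.282, 2.297)
t=1.800: state=(1.218, 2.207)
t=1.900: state=(1.165, 2.115)
t=2.000: state=(1.123, 2.023)
t=2.100: state=(1.089, 1.931)
t=2.200: state=(1.064, 1.841)
t=2.300: state=(1.046, 1.754)
t=2.400: state=(1.035, 1.670)
t=2.500: state=(1.030, 1.589)
t=2.560: state=(1.030, 1.542)
compare at T: x=1.030, y=1.542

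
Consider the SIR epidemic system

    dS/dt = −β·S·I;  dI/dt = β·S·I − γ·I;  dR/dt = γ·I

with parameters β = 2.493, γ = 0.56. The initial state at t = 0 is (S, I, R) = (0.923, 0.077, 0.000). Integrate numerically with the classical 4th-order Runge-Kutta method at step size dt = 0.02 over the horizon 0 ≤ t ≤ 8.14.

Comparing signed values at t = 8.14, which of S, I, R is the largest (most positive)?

largest component: R

t=0.000: state=(0.923, 0.077, 0.000)
step 1 (dt=0.02): k1=(-0.177, 0.134, 0.043), k2=(-0.180, 0.136, 0.044), k3=(-0.180, 0.136, 0.044), k4=(-0.183, 0.138, 0.045); state += dt/6·(k1+2k2+2k3+k4)
t=0.020: state=(0.919, 0.080, 0.001)
t=0.040: state=(0.916, 0.083, 0.002)
t=0.060: state=(0.912, 0.085, 0.003)
continuing one RK4 step at a time; state shown every 25 steps (Δt=0.5):
t=0.500: state=(0.795, 0.171, 0.033)
t=1.000: state=(0.591, 0.309, 0.100)
t=1.500: state=(0.372, 0.424, 0.204)
t=2.000: state=(0.213, 0.458, 0.330)
t=2.500: state=(0.122, 0.424, 0.454)
t=3.000: state=(0.075, 0.361, 0.564)
t=3.500: state=(0.050, 0.294, 0.656)
t=4.000: state=(0.036, 0.234, 0.730)
t=4.500: state=(0.028, 0.184, 0.788)
t=5.000: state=(0.023, 0.144, 0.834)
t=5.500: state=(0.019, 0.111, 0.869)
t=6.000: state=(0.017, 0.086, 0.897)
t=6.500: state=(0.015, 0.066, 0.918)
t=7.000: state=(0.014, 0.051, 0.934)
t=7.500: state=(0.014, 0.039, 0.947)
t=8.000: state=(0.013, 0.030, 0.957)
t=8.140: state=(0.013, 0.028, 0.959)
compare at T: S=0.013, I=0.028, R=0.959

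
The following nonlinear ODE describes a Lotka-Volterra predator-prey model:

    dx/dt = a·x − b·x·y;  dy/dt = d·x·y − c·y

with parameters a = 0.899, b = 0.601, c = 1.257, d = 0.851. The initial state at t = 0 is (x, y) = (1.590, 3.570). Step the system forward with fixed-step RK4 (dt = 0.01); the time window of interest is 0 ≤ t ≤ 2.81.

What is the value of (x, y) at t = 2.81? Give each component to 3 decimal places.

t=0.000: state=(1.590, 3.570)
step 1 (dt=0.01): k1=(-1.982, 0.343), k2=(-1.971, 0.313), k3=(-1.971, 0.313), k4=(-1.960, 0.283); state += dt/6·(k1+2k2+2k3+k4)
t=0.010: state=(1.570, 3.573)
t=0.020: state=(1.551, 3.576)
t=0.030: state=(1.532, 3.578)
continuing one RK4 step at a time; state shown every 10 steps (Δt=0.1):
t=0.100: state=(1.403, 3.575)
t=0.200: state=(1.240, 3.528)
t=0.300: state=(1.100, 3.436)
t=0.400: state=(0.982, 3.310)
t=0.500: state=(0.885, 3.160)
t=0.600: state=(0.805, 2.994)
t=0.700: state=(0.739, 2.820)
t=0.800: state=(0.686, 2.642)
t=0.900: state=(0.644, 2.465)
t=1.000: state=(0.611, 2.293)
t=1.100: state=(0.585, 2.128)
t=1.200: state=(0.566, 1.971)
t=1.300: state=(0.552, 1.822)
t=1.400: state=(0.544, 1.684)
t=1.500: state=(0.540, 1.555)
t=1.600: state=(0.540, 1.436)
t=1.700: state=(0.544, 1.326)
t=1.800: state=(0.551, 1.225)
t=1.900: state=(0.562, 1.133)
t=2.000: state=(0.576, 1.048)
t=2.100: state=(0.593, 0.972)
t=2.200: state=(0.613, 0.902)
t=2.300: state=(0.636, 0.839)
t=2.400: state=(0.663, 0.782)
t=2.500: state=(0.693, 0.730)
t=2.600: state=(0.727, 0.684)
t=2.700: state=(0.764, 0.643)
t=2.800: state=(0.805, 0.606)
t=2.810: state=(0.810, 0.603)

(x, y) = (0.810, 0.603)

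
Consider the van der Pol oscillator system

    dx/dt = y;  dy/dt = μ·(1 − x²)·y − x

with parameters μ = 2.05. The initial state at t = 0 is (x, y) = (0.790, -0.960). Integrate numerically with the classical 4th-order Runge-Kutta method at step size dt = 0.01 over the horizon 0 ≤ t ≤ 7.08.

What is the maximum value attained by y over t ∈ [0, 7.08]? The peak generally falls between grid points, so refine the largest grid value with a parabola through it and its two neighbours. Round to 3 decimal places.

t=0.000: state=(0.790, -0.960)
step 1 (dt=0.01): k1=(-0.960, -1.530), k2=(-0.968, -1.546), k3=(-0.968, -1.546), k4=(-0.975, -1.562); state += dt/6·(k1+2k2+2k3+k4)
t=0.010: state=(0.780, -0.975)
t=0.020: state=(0.770, -0.991)
t=0.030: state=(0.760, -1.007)
continuing one RK4 step at a time; state shown every 25 steps (Δt=0.25):
t=0.250: state=(0.492, -1.479)
t=0.500: state=(0.013, -2.447)
t=0.750: state=(-0.760, -3.645)
t=1.000: state=(-1.605, -2.551)
t=1.250: state=(-1.958, -0.512)
t=1.500: state=(-1.985, 0.142)
t=1.750: state=(-1.926, 0.293)
t=2.000: state=(-1.846, 0.344)
t=2.250: state=(-1.756, 0.379)
t=2.500: state=(-1.657, 0.416)
t=2.750: state=(-1.547, 0.464)
t=3.000: state=(-1.423, 0.530)
t=3.250: state=(-1.279, 0.625)
t=3.500: state=(-1.106, 0.773)
t=3.750: state=(-0.885, 1.025)
t=4.000: state=(-0.575, 1.501)
t=4.250: state=(-0.095, 2.445)
t=4.500: state=(0.687, 3.759)
t=4.750: state=(1.586, 2.809)
t=5.000: state=(1.980, 0.581)
t=5.250: state=(2.014, -0.132)
t=5.500: state=(1.957, -0.287)
t=5.750: state=(1.879, -0.335)
t=6.000: state=(1.791, -0.367)
t=6.250: state=(1.695, -0.402)
t=6.500: state=(1.589, -0.445)
t=6.750: state=(1.471, -0.503)
t=7.000: state=(1.336, -0.585)
t=7.080: state=(1.288, -0.619)
largest grid value and its neighbours: y(4.560)=3.87715, y(4.570)=3.87758, y(4.580)=3.87173
parabola through these three points peaks at t≈4.566 with y≈3.87817

max y = 3.878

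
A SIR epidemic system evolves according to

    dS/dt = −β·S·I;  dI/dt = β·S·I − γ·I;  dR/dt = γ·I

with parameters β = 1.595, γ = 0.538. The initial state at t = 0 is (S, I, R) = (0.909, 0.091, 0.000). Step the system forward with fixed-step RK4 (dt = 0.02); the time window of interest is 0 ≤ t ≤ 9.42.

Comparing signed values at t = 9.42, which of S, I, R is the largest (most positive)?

t=0.000: state=(0.909, 0.091, 0.000)
step 1 (dt=0.02): k1=(-0.132, 0.083, 0.049), k2=(-0.133, 0.084, 0.049), k3=(-0.133, 0.084, 0.049), k4=(-0.134, 0.084, 0.050); state += dt/6·(k1+2k2+2k3+k4)
t=0.020: state=(0.906, 0.093, 0.001)
t=0.040: state=(0.904, 0.094, 0.002)
t=0.060: state=(0.901, 0.096, 0.003)
continuing one RK4 step at a time; state shown every 25 steps (Δt=0.5):
t=0.500: state=(0.830, 0.139, 0.031)
t=1.000: state=(0.726, 0.198, 0.076)
t=1.500: state=(0.605, 0.258, 0.137)
t=2.000: state=(0.483, 0.304, 0.213)
t=2.500: state=(0.375, 0.326, 0.299)
t=3.000: state=(0.289, 0.324, 0.387)
t=3.500: state=(0.225, 0.304, 0.472)
t=4.000: state=(0.178, 0.272, 0.549)
t=4.500: state=(0.146, 0.237, 0.618)
t=5.000: state=(0.122, 0.201, 0.677)
t=5.500: state=(0.106, 0.168, 0.726)
t=6.000: state=(0.093, 0.139, 0.767)
t=6.500: state=(0.084, 0.114, 0.801)
t=7.000: state=(0.078, 0.093, 0.829)
t=7.500: state=(0.073, 0.075, 0.852)
t=8.000: state=(0.069, 0.061, 0.870)
t=8.500: state=(0.066, 0.049, 0.885)
t=9.000: state=(0.064, 0.040, 0.897)
t=9.420: state=(0.062, 0.033, 0.905)
compare at T: S=0.062, I=0.033, R=0.905

largest component: R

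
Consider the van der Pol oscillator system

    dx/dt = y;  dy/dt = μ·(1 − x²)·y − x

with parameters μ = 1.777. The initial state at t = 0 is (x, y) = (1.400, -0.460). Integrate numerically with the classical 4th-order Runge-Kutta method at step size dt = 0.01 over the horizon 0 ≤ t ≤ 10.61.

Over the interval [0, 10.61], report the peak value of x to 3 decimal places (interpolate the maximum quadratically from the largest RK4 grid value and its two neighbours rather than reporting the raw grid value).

t=0.000: state=(1.400, -0.460)
step 1 (dt=0.01): k1=(-0.460, -0.615), k2=(-0.463, -0.613), k3=(-0.463, -0.613), k4=(-0.466, -0.611); state += dt/6·(k1+2k2+2k3+k4)
t=0.010: state=(1.395, -0.466)
t=0.020: state=(1.391, -0.472)
t=0.030: state=(1.386, -0.478)
continuing one RK4 step at a time; state shown every 50 steps (Δt=0.5):
t=0.500: state=(1.093, -0.784)
t=1.000: state=(0.556, -1.493)
t=1.500: state=(-0.623, -3.367)
t=2.000: state=(-1.927, -0.894)
t=2.500: state=(-1.964, 0.287)
t=3.000: state=(-1.783, 0.415)
t=3.500: state=(-1.551, 0.518)
t=4.000: state=(-1.251, 0.705)
t=4.500: state=(-0.802, 1.171)
t=5.000: state=(0.086, 2.652)
t=5.500: state=(1.663, 2.292)
t=6.000: state=(2.010, -0.149)
t=6.500: state=(1.859, -0.382)
t=7.000: state=(1.646, -0.473)
t=7.500: state=(1.377, -0.616)
t=8.000: state=(1.002, -0.933)
t=8.500: state=(0.344, -1.886)
t=9.000: state=(-1.088, -3.497)
t=9.500: state=(-2.007, -0.256)
t=10.000: state=(-1.928, 0.338)
t=10.500: state=(-1.733, 0.437)
t=10.610: state=(-1.683, 0.457)
largest grid value and its neighbours: x(5.900)=2.01807, x(5.910)=2.01809, x(5.920)=2.01790
parabola through these three points peaks at t≈5.906 with x≈2.01810

max x = 2.018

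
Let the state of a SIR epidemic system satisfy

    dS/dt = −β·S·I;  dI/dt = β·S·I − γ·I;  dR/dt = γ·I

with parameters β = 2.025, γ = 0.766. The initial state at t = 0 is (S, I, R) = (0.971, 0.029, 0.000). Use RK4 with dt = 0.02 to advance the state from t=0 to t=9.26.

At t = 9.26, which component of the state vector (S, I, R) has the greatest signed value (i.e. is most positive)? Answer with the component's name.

t=0.000: state=(0.971, 0.029, 0.000)
step 1 (dt=0.02): k1=(-0.057, 0.035, 0.022), k2=(-0.058, 0.035, 0.022), k3=(-0.058, 0.035, 0.022), k4=(-0.058, 0.036, 0.023); state += dt/6·(k1+2k2+2k3+k4)
t=0.020: state=(0.970, 0.030, 0.000)
t=0.040: state=(0.969, 0.030, 0.001)
t=0.060: state=(0.967, 0.031, 0.001)
continuing one RK4 step at a time; state shown every 25 steps (Δt=0.5):
t=0.500: state=(0.933, 0.052, 0.015)
t=1.000: state=(0.870, 0.088, 0.042)
t=1.500: state=(0.776, 0.139, 0.085)
t=2.000: state=(0.655, 0.196, 0.149)
t=2.500: state=(0.524, 0.243, 0.234)
t=3.000: state=(0.404, 0.264, 0.332)
t=3.500: state=(0.310, 0.258, 0.432)
t=4.000: state=(0.241, 0.232, 0.527)
t=4.500: state=(0.194, 0.197, 0.609)
t=5.000: state=(0.162, 0.161, 0.677)
t=5.500: state=(0.140, 0.128, 0.732)
t=6.000: state=(0.125, 0.099, 0.776)
t=6.500: state=(0.114, 0.076, 0.809)
t=7.000: state=(0.107, 0.058, 0.835)
t=7.500: state=(0.101, 0.044, 0.854)
t=8.000: state=(0.098, 0.033, 0.869)
t=8.500: state=(0.095, 0.025, 0.880)
t=9.000: state=(0.093, 0.019, 0.889)
t=9.260: state=(0.092, 0.016, 0.892)
compare at T: S=0.092, I=0.016, R=0.892

largest component: R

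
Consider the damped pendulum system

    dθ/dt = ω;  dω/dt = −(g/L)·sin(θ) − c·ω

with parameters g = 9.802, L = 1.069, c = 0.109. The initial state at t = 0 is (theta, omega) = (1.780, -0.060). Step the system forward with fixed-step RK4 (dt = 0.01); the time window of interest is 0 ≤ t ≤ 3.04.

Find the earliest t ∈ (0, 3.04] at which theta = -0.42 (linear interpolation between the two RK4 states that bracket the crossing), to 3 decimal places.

t=0.000: state=(1.780, -0.060)
step 1 (dt=0.01): k1=(-0.060, -8.963), k2=(-0.105, -8.959), k3=(-0.105, -8.959), k4=(-0.150, -8.955); state += dt/6·(k1+2k2+2k3+k4)
t=0.010: state=(1.779, -0.150)
t=0.020: state=(1.777, -0.239)
t=0.030: state=(1.774, -0.329)
continuing one RK4 step at a time; state shown every 10 steps (Δt=0.1):
t=0.100: state=(1.729, -0.955)
t=0.200: state=(1.589, -1.851)
t=0.300: state=(1.359, -2.737)
t=0.400: state=(1.044, -3.557)
t=0.500: state=(0.654, -4.201)
t=0.600: state=(0.214, -4.538)
t=0.700: state=(-0.240, -4.476)
t=0.740: state=(-0.417, -4.338)
next step: t=0.750: state=(-0.460, -4.295) — theta has crossed -0.42
linear interpolation between t=0.740 (-0.41692) and t=0.750 (-0.46009) → t≈0.741

t = 0.741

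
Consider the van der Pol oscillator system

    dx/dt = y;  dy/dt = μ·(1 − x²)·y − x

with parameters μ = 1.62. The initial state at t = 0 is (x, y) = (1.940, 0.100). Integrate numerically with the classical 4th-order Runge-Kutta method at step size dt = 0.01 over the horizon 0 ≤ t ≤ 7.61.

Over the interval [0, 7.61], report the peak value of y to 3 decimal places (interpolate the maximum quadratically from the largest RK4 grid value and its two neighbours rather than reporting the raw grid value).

t=0.000: state=(1.940, 0.100)
step 1 (dt=0.01): k1=(0.100, -2.388), k2=(0.088, -2.335), k3=(0.088, -2.336), k4=(0.077, -2.284); state += dt/6·(k1+2k2+2k3+k4)
t=0.010: state=(1.941, 0.077)
t=0.020: state=(1.942, 0.054)
t=0.030: state=(1.942, 0.033)
continuing one RK4 step at a time; state shown every 25 steps (Δt=0.25):
t=0.250: state=(1.912, -0.260)
t=0.500: state=(1.828, -0.390)
t=0.750: state=(1.721, -0.462)
t=1.000: state=(1.598, -0.526)
t=1.250: state=(1.457, -0.604)
t=1.500: state=(1.294, -0.711)
t=1.750: state=(1.097, -0.873)
t=2.000: state=(0.849, -1.137)
t=2.250: state=(0.512, -1.597)
t=2.500: state=(0.022, -2.390)
t=2.750: state=(-0.697, -3.292)
t=3.000: state=(-1.494, -2.689)
t=3.250: state=(-1.931, -0.870)
t=3.500: state=(-2.016, 0.027)
t=3.750: state=(-1.969, 0.299)
t=4.000: state=(-1.881, 0.394)
t=4.250: state=(-1.775, 0.450)
t=4.500: state=(-1.656, 0.504)
t=4.750: state=(-1.522, 0.570)
t=5.000: state=(-1.369, 0.661)
t=5.250: state=(-1.188, 0.795)
t=5.500: state=(-0.965, 1.006)
t=5.750: state=(-0.673, 1.366)
t=6.000: state=(-0.259, 2.000)
t=6.250: state=(0.357, 2.957)
t=6.500: state=(1.169, 3.246)
t=6.750: state=(1.799, 1.603)
t=7.000: state=(2.006, 0.243)
t=7.250: state=(1.997, -0.219)
t=7.500: state=(1.922, -0.362)
t=7.610: state=(1.880, -0.394)
largest grid value and its neighbours: y(6.410)=3.35987, y(6.420)=3.36269, y(6.430)=3.36186
parabola through these three points peaks at t≈6.423 with y≈3.36282

max y = 3.363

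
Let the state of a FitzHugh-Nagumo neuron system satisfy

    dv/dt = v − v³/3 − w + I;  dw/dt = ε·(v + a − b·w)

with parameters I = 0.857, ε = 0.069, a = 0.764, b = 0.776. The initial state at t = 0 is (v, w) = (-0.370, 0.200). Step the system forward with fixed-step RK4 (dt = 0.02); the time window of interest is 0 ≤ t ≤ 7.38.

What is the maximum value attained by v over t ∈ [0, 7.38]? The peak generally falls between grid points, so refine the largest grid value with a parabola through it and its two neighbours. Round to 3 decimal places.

t=0.000: state=(-0.370, 0.200)
step 1 (dt=0.02): k1=(0.304, 0.016), k2=(0.306, 0.017), k3=(0.306, 0.017), k4=(0.309, 0.017); state += dt/6·(k1+2k2+2k3+k4)
t=0.020: state=(-0.364, 0.200)
t=0.040: state=(-0.358, 0.201)
t=0.060: state=(-0.351, 0.201)
continuing one RK4 step at a time; state shown every 25 steps (Δt=0.5):
t=0.500: state=(-0.181, 0.211)
t=1.000: state=(0.116, 0.230)
t=1.500: state=(0.579, 0.261)
t=2.000: state=(1.178, 0.310)
t=2.500: state=(1.646, 0.377)
t=3.000: state=(1.836, 0.453)
t=3.500: state=(1.874, 0.530)
t=4.000: state=(1.863, 0.606)
t=4.500: state=(1.838, 0.679)
t=5.000: state=(1.810, 0.749)
t=5.500: state=(1.780, 0.817)
t=6.000: state=(1.750, 0.881)
t=6.500: state=(1.720, 0.943)
t=7.000: state=(1.689, 1.002)
t=7.380: state=(1.665, 1.045)
largest grid value and its neighbours: v(3.520)=1.87388, v(3.540)=1.87393, v(3.560)=1.87392
parabola through these three points peaks at t≈3.546 with v≈1.87393

max v = 1.874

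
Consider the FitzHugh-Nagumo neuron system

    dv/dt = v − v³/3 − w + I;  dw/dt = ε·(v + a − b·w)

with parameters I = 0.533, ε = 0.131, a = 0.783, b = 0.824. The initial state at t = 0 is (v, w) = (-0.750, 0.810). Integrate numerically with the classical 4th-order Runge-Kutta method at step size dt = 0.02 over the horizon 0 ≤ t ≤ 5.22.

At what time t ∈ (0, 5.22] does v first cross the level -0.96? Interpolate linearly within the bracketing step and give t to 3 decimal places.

t=0.000: state=(-0.750, 0.810)
step 1 (dt=0.02): k1=(-0.886, -0.083), k2=(-0.889, -0.084), k3=(-0.889, -0.084), k4=(-0.892, -0.085); state += dt/6·(k1+2k2+2k3+k4)
t=0.020: state=(-0.768, 0.808)
t=0.040: state=(-0.786, 0.807)
t=0.060: state=(-0.804, 0.805)
continuing one RK4 step at a time; state shown every 10 steps (Δt=0.2):
t=0.200: state=(-0.932, 0.791)
t=0.220: state=(-0.950, 0.789)
next step: t=0.240: state=(-0.968, 0.787) — v has crossed -0.96
linear interpolation between t=0.220 (-0.95004) and t=0.240 (-0.96844) → t≈0.231

t = 0.231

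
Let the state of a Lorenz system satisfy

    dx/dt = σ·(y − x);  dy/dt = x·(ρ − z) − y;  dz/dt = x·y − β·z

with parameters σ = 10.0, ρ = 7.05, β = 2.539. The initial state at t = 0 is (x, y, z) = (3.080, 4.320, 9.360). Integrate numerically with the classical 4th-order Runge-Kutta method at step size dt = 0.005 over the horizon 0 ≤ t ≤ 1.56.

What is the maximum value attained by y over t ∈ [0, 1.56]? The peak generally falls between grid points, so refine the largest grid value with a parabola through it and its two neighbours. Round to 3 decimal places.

t=0.000: state=(3.080, 4.320, 9.360)
step 1 (dt=0.005): k1=(12.400, -11.435, -10.459), k2=(11.804, -11.396, -10.348), k3=(11.820, -11.394, -10.355), k4=(11.239, -11.352, -10.252); state += dt/6·(k1+2k2+2k3+k4)
t=0.005: state=(3.139, 4.263, 9.308)
t=0.010: state=(3.192, 4.207, 9.257)
t=0.015: state=(3.241, 4.151, 9.207)
continuing one RK4 step at a time; state shown every 20 steps (Δt=0.1):
t=0.100: state=(3.479, 3.325, 8.392)
t=0.200: state=(3.146, 2.742, 7.388)
t=0.300: state=(2.795, 2.525, 6.411)
t=0.400: state=(2.626, 2.560, 5.573)
t=0.500: state=(2.654, 2.771, 4.940)
t=0.600: state=(2.849, 3.116, 4.545)
t=0.700: state=(3.177, 3.562, 4.415)
t=0.800: state=(3.601, 4.054, 4.571)
t=0.900: state=(4.056, 4.498, 5.003)
t=1.000: state=(4.449, 4.773, 5.640)
t=1.100: state=(4.671, 4.779, 6.318)
t=1.200: state=(4.657, 4.525, 6.831)
t=1.300: state=(4.432, 4.132, 7.039)
t=1.400: state=(4.099, 3.754, 6.940)
t=1.500: state=(3.777, 3.491, 6.635)
t=1.560: state=(3.624, 3.402, 6.405)
largest grid value and its neighbours: y(1.045)=4.81126, y(1.050)=4.81194, y(1.055)=4.81190
parabola through these three points peaks at t≈1.052 with y≈4.81202

max y = 4.812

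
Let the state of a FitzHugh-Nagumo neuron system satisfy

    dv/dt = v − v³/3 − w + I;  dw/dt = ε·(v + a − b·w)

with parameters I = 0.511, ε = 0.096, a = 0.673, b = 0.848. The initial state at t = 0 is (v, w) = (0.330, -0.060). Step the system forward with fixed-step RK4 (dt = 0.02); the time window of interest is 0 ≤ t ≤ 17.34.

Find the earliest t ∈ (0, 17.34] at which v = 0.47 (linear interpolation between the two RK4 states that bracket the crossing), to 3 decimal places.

t=0.000: state=(0.330, -0.060)
step 1 (dt=0.02): k1=(0.889, 0.101), k2=(0.896, 0.102), k3=(0.896, 0.102), k4=(0.903, 0.103); state += dt/6·(k1+2k2+2k3+k4)
t=0.020: state=(0.348, -0.058)
t=0.040: state=(0.366, -0.056)
t=0.060: state=(0.385, -0.054)
t=0.140: state=(0.461, -0.045)
next step: t=0.160: state=(0.481, -0.043) — v has crossed 0.47
linear interpolation between t=0.140 (0.46120) and t=0.160 (0.48102) → t≈0.149

t = 0.149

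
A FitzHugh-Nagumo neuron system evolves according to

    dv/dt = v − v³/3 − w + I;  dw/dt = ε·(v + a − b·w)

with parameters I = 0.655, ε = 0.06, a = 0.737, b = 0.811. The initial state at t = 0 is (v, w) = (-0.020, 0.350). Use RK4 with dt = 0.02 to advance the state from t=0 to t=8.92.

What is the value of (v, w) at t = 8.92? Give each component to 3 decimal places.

(v, w) = (1.449, 1.155)

t=0.000: state=(-0.020, 0.350)
step 1 (dt=0.02): k1=(0.285, 0.026), k2=(0.288, 0.026), k3=(0.288, 0.026), k4=(0.290, 0.026); state += dt/6·(k1+2k2+2k3+k4)
t=0.020: state=(-0.014, 0.351)
t=0.040: state=(-0.008, 0.351)
t=0.060: state=(-0.002, 0.352)
continuing one RK4 step at a time; state shown every 25 steps (Δt=0.5):
t=0.500: state=(0.160, 0.365)
t=1.000: state=(0.441, 0.387)
t=1.500: state=(0.836, 0.418)
t=2.000: state=(1.268, 0.461)
t=2.500: state=(1.571, 0.515)
t=3.000: state=(1.703, 0.573)
t=3.500: state=(1.736, 0.632)
t=4.000: state=(1.730, 0.690)
t=4.500: state=(1.710, 0.747)
t=5.000: state=(1.684, 0.801)
t=5.500: state=(1.656, 0.853)
t=6.000: state=(1.628, 0.903)
t=6.500: state=(1.599, 0.951)
t=7.000: state=(1.569, 0.997)
t=7.500: state=(1.539, 1.041)
t=8.000: state=(1.508, 1.083)
t=8.500: state=(1.476, 1.123)
t=8.920: state=(1.449, 1.155)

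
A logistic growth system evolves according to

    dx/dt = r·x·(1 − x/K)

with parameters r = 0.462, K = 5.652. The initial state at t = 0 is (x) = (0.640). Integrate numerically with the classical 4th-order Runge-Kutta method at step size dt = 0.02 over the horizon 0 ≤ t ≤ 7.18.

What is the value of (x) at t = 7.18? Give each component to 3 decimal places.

(x) = (4.402)

t=0.000: state=(0.640)
step 1 (dt=0.02): k1=(0.262), k2=(0.263), k3=(0.263), k4=(0.264); state += dt/6·(k1+2k2+2k3+k4)
t=0.020: state=(0.645)
t=0.040: state=(0.651)
t=0.060: state=(0.656)
continuing one RK4 step at a time; state shown every 25 steps (Δt=0.5):
t=0.500: state=(0.783)
t=1.000: state=(0.952)
t=1.500: state=(1.150)
t=2.000: state=(1.376)
t=2.500: state=(1.630)
t=3.000: state=(1.910)
t=3.500: state=(2.213)
t=4.000: state=(2.530)
t=4.500: state=(2.855)
t=5.000: state=(3.180)
t=5.500: state=(3.495)
t=6.000: state=(3.794)
t=6.500: state=(4.070)
t=7.000: state=(4.319)
t=7.180: state=(4.402)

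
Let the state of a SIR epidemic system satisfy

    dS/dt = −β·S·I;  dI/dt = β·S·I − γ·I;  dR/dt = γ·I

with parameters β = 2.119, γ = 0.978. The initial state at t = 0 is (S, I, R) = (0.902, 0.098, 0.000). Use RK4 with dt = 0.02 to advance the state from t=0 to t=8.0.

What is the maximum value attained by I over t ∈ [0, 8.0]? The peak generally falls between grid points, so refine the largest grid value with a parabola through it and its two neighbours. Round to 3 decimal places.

t=0.000: state=(0.902, 0.098, 0.000)
step 1 (dt=0.02): k1=(-0.187, 0.091, 0.096), k2=(-0.189, 0.092, 0.097), k3=(-0.189, 0.092, 0.097), k4=(-0.190, 0.092, 0.098); state += dt/6·(k1+2k2+2k3+k4)
t=0.020: state=(0.898, 0.100, 0.002)
t=0.040: state=(0.894, 0.102, 0.004)
t=0.060: state=(0.891, 0.104, 0.006)
continuing one RK4 step at a time; state shown every 25 steps (Δt=0.5):
t=0.500: state=(0.792, 0.148, 0.060)
t=1.000: state=(0.660, 0.196, 0.144)
t=1.500: state=(0.527, 0.225, 0.248)
t=2.000: state=(0.414, 0.227, 0.360)
t=2.500: state=(0.329, 0.205, 0.466)
t=3.000: state=(0.269, 0.172, 0.559)
t=3.500: state=(0.228, 0.137, 0.634)
t=4.000: state=(0.201, 0.106, 0.694)
t=4.500: state=(0.182, 0.079, 0.739)
t=5.000: state=(0.169, 0.059, 0.772)
t=5.500: state=(0.161, 0.043, 0.797)
t=6.000: state=(0.154, 0.031, 0.815)
t=6.500: state=(0.150, 0.022, 0.828)
t=7.000: state=(0.147, 0.016, 0.837)
t=7.500: state=(0.145, 0.011, 0.843)
t=8.000: state=(0.144, 0.008, 0.848)
largest grid value and its neighbours: I(1.760)=0.22920, I(1.780)=0.22921, I(1.800)=0.22917
parabola through these three points peaks at t≈1.774 with I≈0.22921

max I = 0.229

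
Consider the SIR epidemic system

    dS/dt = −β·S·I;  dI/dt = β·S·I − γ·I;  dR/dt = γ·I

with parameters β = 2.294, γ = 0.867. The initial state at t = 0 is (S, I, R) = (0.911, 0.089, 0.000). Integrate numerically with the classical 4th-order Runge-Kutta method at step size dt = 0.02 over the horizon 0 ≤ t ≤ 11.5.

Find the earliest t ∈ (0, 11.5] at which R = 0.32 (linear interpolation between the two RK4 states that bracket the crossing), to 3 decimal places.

t = 1.799

t=0.000: state=(0.911, 0.089, 0.000)
step 1 (dt=0.02): k1=(-0.186, 0.109, 0.077), k2=(-0.188, 0.110, 0.078), k3=(-0.188, 0.110, 0.078), k4=(-0.190, 0.111, 0.079); state += dt/6·(k1+2k2+2k3+k4)
t=0.020: state=(0.907, 0.091, 0.002)
t=0.040: state=(0.903, 0.093, 0.003)
t=0.060: state=(0.899, 0.096, 0.005)
continuing one RK4 step at a time; state shown every 25 steps (Δt=0.5):
t=0.500: state=(0.794, 0.154, 0.052)
t=1.000: state=(0.638, 0.228, 0.135)
t=1.500: state=(0.475, 0.279, 0.246)
t=1.780: state=(0.396, 0.289, 0.315)
next step: t=1.800: state=(0.390, 0.289, 0.320) — R has crossed 0.32
linear interpolation between t=1.780 (0.31525) and t=1.800 (0.32026) → t≈1.799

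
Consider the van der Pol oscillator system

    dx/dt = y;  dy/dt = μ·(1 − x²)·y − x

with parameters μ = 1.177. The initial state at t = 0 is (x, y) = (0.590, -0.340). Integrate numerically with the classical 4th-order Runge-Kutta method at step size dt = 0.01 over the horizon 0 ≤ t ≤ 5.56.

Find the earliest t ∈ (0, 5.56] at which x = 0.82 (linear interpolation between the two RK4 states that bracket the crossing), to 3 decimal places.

t=0.000: state=(0.590, -0.340)
step 1 (dt=0.01): k1=(-0.340, -0.851), k2=(-0.344, -0.853), k3=(-0.344, -0.853), k4=(-0.349, -0.856); state += dt/6·(k1+2k2+2k3+k4)
t=0.010: state=(0.587, -0.349)
t=0.020: state=(0.583, -0.357)
t=0.030: state=(0.579, -0.366)
continuing one RK4 step at a time; state shown every 20 steps (Δt=0.2):
t=0.200: state=(0.504, -0.521)
t=0.400: state=(0.380, -0.727)
t=0.600: state=(0.211, -0.968)
t=0.800: state=(-0.010, -1.245)
t=1.000: state=(-0.288, -1.535)
t=1.200: state=(-0.619, -1.751)
t=1.400: state=(-0.973, -1.740)
t=1.600: state=(-1.292, -1.402)
t=1.800: state=(-1.520, -0.857)
t=2.000: state=(-1.637, -0.333)
t=2.200: state=(-1.663, 0.050)
t=2.400: state=(-1.626, 0.305)
t=2.600: state=(-1.546, 0.481)
t=2.800: state=(-1.436, 0.621)
t=3.000: state=(-1.298, 0.754)
t=3.200: state=(-1.133, 0.904)
t=3.400: state=(-0.934, 1.095)
t=3.600: state=(-0.690, 1.354)
t=3.800: state=(-0.386, 1.715)
t=4.000: state=(0.003, 2.190)
t=4.200: state=(0.492, 2.670)
t=4.310: state=(0.794, 2.806)
next step: t=4.320: state=(0.822, 2.809) — x has crossed 0.82
linear interpolation between t=4.310 (0.79429) and t=4.320 (0.82237) → t≈4.319

t = 4.319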